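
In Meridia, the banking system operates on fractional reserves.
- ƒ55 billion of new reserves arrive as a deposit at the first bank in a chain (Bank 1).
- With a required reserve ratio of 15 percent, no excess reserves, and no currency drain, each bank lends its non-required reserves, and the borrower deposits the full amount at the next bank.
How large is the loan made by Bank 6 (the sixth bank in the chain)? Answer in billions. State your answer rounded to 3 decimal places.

ƒ20.743 billion

Each bank lends a fraction (1 − rr) = 0.8500 of the deposit it receives, so Bank 6 receives 55·0.8500^5 and lends 55·0.8500^6 ≈ 20.7432 billion.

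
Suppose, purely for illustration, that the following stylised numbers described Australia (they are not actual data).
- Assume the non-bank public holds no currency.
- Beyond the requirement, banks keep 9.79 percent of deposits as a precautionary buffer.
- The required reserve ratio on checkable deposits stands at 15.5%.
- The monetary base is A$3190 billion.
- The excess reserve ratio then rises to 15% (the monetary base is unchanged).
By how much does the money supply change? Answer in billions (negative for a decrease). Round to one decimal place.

Initially m₁ = 1 / (0.155 + 0.0979) ≈ 3.954132, so M₁ = 3.954132 × 3190 ≈ 12613.6811 billion.
After the change m₂ = 1 / (0.155 + 0.15) ≈ 3.278689, so M₂ = 3.278689 × 3190 ≈ 10459.0179 billion.
ΔM = M₂ − M₁ = 10459.0179 − 12613.6811 = -2154.6632 billion.

-2154.7 billion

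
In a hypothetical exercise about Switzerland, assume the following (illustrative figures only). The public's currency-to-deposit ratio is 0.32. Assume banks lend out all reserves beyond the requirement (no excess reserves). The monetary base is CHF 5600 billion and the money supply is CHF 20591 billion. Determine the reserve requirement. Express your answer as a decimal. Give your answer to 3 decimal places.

Using m = M/MB = 20591/5600 ≈ 3.676964. Since m = (1 + c)/(c + rr + e), the denominator satisfies c + rr + e = (1 + c)/m = (1 + 0.32) / 3.676964 ≈ 0.358992.
With c = 0.32 and e = 0, the reserve requirement is 0.358992 − 0.32 − 0 = 0.038992.

0.039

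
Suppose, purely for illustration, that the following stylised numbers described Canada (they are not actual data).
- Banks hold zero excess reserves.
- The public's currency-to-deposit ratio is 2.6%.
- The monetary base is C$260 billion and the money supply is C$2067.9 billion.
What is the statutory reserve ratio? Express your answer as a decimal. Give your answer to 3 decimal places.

Using m = M/MB = 2067.9/260 ≈ 7.953462. Since m = (1 + c)/(c + rr + e), the denominator satisfies c + rr + e = (1 + c)/m = (1 + 0.026) / 7.953462 ≈ 0.129000.
With c = 0.026 and e = 0, the statutory reserve ratio is 0.129000 − 0.026 − 0 = 0.103.

0.103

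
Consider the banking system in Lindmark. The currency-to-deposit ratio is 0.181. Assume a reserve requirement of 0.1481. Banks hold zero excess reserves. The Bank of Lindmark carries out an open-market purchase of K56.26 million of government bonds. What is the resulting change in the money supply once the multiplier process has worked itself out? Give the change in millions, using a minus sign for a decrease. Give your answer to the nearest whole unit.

K202 million

The money multiplier is m = (1 + c) / (rr + c) = (1 + 0.181) / (0.1481 + 0.181) ≈ 3.5886.
The purchase adds 56.26 million of base, so ΔM = m × ΔMB = 3.5886 × (+56.26) ≈ 201.8946 million.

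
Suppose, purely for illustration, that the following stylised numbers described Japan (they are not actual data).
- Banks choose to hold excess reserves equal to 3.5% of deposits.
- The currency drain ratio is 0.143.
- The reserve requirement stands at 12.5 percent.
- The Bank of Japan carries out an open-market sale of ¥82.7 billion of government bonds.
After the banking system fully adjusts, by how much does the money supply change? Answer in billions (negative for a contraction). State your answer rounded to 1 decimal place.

The money multiplier is m = (1 + c) / (rr + e + c) = (1 + 0.143) / (0.125 + 0.035 + 0.143) ≈ 3.7723.
The sale removes 82.7 billion of base, so ΔM = m × ΔMB = 3.7723 × (−82.7) ≈ -311.9692 billion.

-312.0 billion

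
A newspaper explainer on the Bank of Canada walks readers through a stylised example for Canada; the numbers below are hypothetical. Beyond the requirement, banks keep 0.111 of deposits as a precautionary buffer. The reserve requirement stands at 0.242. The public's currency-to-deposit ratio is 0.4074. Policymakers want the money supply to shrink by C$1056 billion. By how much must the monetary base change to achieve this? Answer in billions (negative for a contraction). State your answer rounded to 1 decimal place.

The money multiplier is m = (1 + c) / (rr + e + c) = (1 + 0.4074) / (0.242 + 0.111 + 0.4074) ≈ 1.850868.
ΔMB = ΔM / m = (−1056) / 1.850868 ≈ -570.5431 billion.

-570.5 billion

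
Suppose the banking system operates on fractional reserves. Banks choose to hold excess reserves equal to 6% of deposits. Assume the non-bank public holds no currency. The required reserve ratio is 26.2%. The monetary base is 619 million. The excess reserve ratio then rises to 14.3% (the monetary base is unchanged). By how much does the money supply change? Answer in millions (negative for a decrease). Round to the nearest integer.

-394 million

Initially m₁ = 1 / (0.262 + 0.06) ≈ 3.1056, so M₁ = 3.1056 × 619 = 1922.3664 million.
After the change m₂ = 1 / (0.262 + 0.143) ≈ 2.4691, so M₂ = 2.4691 × 619 = 1528.3729 million.
ΔM = M₂ − M₁ = 1528.3729 − 1922.3664 = -393.9935 million.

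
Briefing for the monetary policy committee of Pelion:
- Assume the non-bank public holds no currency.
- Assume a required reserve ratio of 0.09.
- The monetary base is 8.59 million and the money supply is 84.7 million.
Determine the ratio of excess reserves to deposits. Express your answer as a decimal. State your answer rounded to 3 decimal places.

0.011

Using m = M/MB = 84.7/8.59 ≈ 9.860303. Since m = (1 + c)/(c + rr + e), the denominator satisfies c + rr + e = (1 + c)/m = (1 + 0) / 9.860303 ≈ 0.101417.
With c = 0 and rr = 0.09, the ratio of excess reserves to deposits is 0.101417 − 0 − 0.09 = 0.011417.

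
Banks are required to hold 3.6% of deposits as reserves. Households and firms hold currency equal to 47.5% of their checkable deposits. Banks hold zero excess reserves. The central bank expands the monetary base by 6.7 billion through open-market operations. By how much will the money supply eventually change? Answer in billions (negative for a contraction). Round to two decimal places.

The money multiplier is m = (1 + c) / (rr + c) = (1 + 0.475) / (0.036 + 0.475) ≈ 2.8865.
The purchase adds 6.7 billion of base, so ΔM = m × ΔMB = 2.8865 × (+6.7) ≈ 19.3395 billion.

19.34 billion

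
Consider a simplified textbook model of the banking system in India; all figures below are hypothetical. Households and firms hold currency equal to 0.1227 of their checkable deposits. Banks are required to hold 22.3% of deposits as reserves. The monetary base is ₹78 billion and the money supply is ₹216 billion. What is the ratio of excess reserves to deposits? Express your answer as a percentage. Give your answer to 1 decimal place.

6.0%

Using m = M/MB = 216/78 ≈ 2.769231. Since m = (1 + c)/(c + rr + e), the denominator satisfies c + rr + e = (1 + c)/m = (1 + 0.1227) / 2.769231 ≈ 0.405419.
With c = 0.1227 and rr = 0.223, the ratio of excess reserves to deposits is 0.405419 − 0.1227 − 0.223 = 0.059719.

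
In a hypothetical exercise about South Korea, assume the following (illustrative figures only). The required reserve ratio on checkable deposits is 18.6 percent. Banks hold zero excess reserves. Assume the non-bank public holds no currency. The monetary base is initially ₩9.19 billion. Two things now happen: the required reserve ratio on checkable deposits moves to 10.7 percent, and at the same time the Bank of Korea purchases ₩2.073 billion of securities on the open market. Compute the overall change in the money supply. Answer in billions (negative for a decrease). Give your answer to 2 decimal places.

Before: m₁ = 1 / (0.186) ≈ 5.37634, MB₁ = 9.19, so M₁ = 5.37634 × 9.19 ≈ 49.4086 billion.
After: m₂ = 1 / (0.107) ≈ 9.34579, MB₂ = 9.19 + 2.073 = 11.263, so M₂ = 9.34579 × 11.263 ≈ 105.2616 billion.
ΔM = M₂ − M₁ = 105.2616 − 49.4086 = 55.853 billion.

₩55.85 billion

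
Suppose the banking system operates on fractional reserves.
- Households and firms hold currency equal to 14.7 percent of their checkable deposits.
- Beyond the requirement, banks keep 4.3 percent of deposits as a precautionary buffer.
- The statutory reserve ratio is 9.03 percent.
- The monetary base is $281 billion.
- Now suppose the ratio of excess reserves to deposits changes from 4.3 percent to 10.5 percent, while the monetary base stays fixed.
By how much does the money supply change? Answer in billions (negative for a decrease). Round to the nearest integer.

Initially m₁ = (1 + 0.147) / (0.0903 + 0.043 + 0.147) ≈ 4.0920, so M₁ = 4.0920 × 281 = 1149.852 billion.
After the change m₂ = (1 + 0.147) / (0.0903 + 0.105 + 0.147) ≈ 3.3509, so M₂ = 3.3509 × 281 = 941.6029 billion.
ΔM = M₂ − M₁ = 941.6029 − 1149.852 = -208.2491 billion.

-208 billion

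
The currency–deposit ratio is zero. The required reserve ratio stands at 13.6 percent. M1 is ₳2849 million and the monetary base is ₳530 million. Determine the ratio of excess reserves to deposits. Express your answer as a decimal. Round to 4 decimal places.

0.0500

Using m = M/MB = 2849/530 ≈ 5.375472. Since m = (1 + c)/(c + rr + e), the denominator satisfies c + rr + e = (1 + c)/m = (1 + 0) / 5.375472 ≈ 0.186030.
With c = 0 and rr = 0.136, the ratio of excess reserves to deposits is 0.186030 − 0 − 0.136 = 0.05003.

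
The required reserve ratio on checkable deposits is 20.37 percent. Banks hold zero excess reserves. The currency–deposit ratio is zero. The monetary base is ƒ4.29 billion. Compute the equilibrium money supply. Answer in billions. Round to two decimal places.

With no currency drain or excess reserves, the money multiplier is m = 1/rr = 1/0.2037 ≈ 4.9092.
Money supply M = m × MB = 4.9092 × 4.29 ≈ 21.0605 billion.

ƒ21.06 billion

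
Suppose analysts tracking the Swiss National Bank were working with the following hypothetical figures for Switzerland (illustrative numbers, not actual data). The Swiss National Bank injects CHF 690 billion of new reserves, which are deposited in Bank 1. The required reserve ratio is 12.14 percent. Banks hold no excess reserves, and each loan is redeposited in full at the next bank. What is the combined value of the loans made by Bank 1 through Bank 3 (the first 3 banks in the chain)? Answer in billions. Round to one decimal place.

CHF 1606.8 billion

Bank i lends (1 − rr)^i of the original deposit: Bank 1 lends 690·0.8786 = 606.2340, Bank 2 lends 690·0.8786² ≈ 532.6372, and so on.
Summing a geometric series: total = 690·[0.8786·(1 − 0.8786^3) / (1 − 0.8786)] ≈ 1606.8462 billion.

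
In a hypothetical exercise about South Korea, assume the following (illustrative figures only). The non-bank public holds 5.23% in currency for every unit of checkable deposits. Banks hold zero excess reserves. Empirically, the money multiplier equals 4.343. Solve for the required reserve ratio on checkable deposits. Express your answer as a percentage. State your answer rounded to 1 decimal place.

Using m = 4.343. Since m = (1 + c)/(c + rr + e), the denominator satisfies c + rr + e = (1 + c)/m = (1 + 0.0523) / 4.343 ≈ 0.242298.
With c = 0.0523 and e = 0, the required reserve ratio on checkable deposits is 0.242298 − 0.0523 − 0 = 0.189998.

19.0%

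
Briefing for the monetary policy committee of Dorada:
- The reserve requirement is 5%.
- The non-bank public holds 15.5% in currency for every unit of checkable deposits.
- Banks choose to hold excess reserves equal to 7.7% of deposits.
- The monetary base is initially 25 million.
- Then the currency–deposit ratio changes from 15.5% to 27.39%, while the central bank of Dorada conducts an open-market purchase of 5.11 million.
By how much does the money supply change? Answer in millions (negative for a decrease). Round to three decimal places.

Before: m₁ = (1 + 0.155) / (0.05 + 0.077 + 0.155) ≈ 4.095745, MB₁ = 25, so M₁ = 4.095745 × 25 ≈ 102.3936 million.
After: m₂ = (1 + 0.2739) / (0.05 + 0.077 + 0.2739) ≈ 3.177600, MB₂ = 25 + 5.11 = 30.11, so M₂ = 3.177600 × 30.11 ≈ 95.6775 million.
ΔM = M₂ − M₁ = 95.6775 − 102.3936 = -6.7161 million.

-6.716 million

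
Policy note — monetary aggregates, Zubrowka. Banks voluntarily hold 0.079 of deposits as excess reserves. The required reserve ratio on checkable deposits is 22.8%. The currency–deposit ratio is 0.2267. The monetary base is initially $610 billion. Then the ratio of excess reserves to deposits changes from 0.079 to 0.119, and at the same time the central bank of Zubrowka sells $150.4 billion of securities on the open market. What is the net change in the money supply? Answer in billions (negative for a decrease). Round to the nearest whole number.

-419 billion

Before: m₁ = (1 + 0.2267) / (0.228 + 0.079 + 0.2267) ≈ 2.2985, MB₁ = 610, so M₁ = 2.2985 × 610 = 1402.085 billion.
After: m₂ = (1 + 0.2267) / (0.228 + 0.119 + 0.2267) ≈ 2.1382, MB₂ = 610 − 150.4 = 459.6, so M₂ = 2.1382 × 459.6 ≈ 982.7167 billion.
ΔM = M₂ − M₁ = 982.7167 − 1402.085 = -419.3683 billion.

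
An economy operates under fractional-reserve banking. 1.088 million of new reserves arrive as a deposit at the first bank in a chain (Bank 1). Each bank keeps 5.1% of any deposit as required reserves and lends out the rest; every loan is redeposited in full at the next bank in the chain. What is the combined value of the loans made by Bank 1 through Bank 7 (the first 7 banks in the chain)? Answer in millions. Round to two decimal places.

Bank i lends (1 − rr)^i of the original deposit: Bank 1 lends 1.088·0.9490 ≈ 1.0325, Bank 2 lends 1.088·0.9490² ≈ 0.9799, and so on.
Summing a geometric series: total = 1.088·[0.9490·(1 − 0.9490^7) / (1 − 0.9490)] ≈ 6.2111 million.

6.21 million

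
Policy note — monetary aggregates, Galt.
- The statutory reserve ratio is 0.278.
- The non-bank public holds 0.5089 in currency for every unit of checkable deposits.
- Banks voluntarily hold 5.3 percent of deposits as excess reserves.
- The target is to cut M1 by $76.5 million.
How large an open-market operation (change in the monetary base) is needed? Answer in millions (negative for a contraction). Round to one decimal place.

The money multiplier is m = (1 + c) / (rr + e + c) = (1 + 0.5089) / (0.278 + 0.053 + 0.5089) ≈ 1.7965.
ΔMB = ΔM / m = (−76.5) / 1.7965 ≈ -42.5828 million.

-42.6 million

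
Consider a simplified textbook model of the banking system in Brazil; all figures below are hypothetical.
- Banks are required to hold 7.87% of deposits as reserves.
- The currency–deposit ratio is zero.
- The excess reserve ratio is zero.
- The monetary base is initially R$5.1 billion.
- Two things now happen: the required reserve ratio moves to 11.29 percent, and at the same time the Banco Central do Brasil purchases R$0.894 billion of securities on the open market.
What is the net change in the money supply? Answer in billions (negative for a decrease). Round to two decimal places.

-11.71 billion

Before: m₁ = 1 / (0.0787) ≈ 12.7065, MB₁ = 5.1, so M₁ = 12.7065 × 5.1 ≈ 64.8032 billion.
After: m₂ = 1 / (0.1129) ≈ 8.8574, MB₂ = 5.1 + 0.894 = 5.994, so M₂ = 8.8574 × 5.994 ≈ 53.0913 billion.
ΔM = M₂ − M₁ = 53.0913 − 64.8032 = -11.7119 billion.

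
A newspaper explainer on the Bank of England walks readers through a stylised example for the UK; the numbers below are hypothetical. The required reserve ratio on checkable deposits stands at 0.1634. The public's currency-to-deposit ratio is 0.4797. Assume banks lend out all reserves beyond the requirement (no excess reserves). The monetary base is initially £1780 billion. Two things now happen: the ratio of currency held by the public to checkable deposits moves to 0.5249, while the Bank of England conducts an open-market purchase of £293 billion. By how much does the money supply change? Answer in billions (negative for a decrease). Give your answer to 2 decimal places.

Before: m₁ = (1 + 0.4797) / (0.1634 + 0.4797) ≈ 2.3008863, MB₁ = 1780, so M₁ = 2.3008863 × 1780 ≈ 4095.5776 billion.
After: m₂ = (1 + 0.5249) / (0.1634 + 0.5249) ≈ 2.2154584, MB₂ = 1780 + 293 = 2073, so M₂ = 2.2154584 × 2073 ≈ 4592.6453 billion.
ΔM = M₂ − M₁ = 4592.6453 − 4095.5776 = 497.0677 billion.

£497.07 billion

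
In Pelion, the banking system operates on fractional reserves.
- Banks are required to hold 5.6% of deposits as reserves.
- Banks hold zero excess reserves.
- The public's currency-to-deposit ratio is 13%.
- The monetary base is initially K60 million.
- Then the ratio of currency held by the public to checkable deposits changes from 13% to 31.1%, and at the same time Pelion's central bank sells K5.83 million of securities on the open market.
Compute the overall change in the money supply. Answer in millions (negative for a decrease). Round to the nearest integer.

Before: m₁ = (1 + 0.13) / (0.056 + 0.13) ≈ 6.0753, MB₁ = 60, so M₁ = 6.0753 × 60 = 364.518 million.
After: m₂ = (1 + 0.311) / (0.056 + 0.311) ≈ 3.5722, MB₂ = 60 − 5.83 = 54.17, so M₂ = 3.5722 × 54.17 ≈ 193.5061 million.
ΔM = M₂ − M₁ = 193.5061 − 364.518 = -171.0119 million.

-171 million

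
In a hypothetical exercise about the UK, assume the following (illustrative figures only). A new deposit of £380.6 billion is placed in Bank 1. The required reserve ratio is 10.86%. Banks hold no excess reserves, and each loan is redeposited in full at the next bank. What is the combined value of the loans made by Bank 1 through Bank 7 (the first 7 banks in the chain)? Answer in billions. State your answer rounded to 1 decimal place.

Bank i lends (1 − rr)^i of the original deposit: Bank 1 lends 380.6·0.8914 ≈ 339.2668, Bank 2 lends 380.6·0.8914² ≈ 302.4225, and so on.
Summing a geometric series: total = 380.6·[0.8914·(1 − 0.8914^7) / (1 − 0.8914)] ≈ 1726.9282 billion.

£1726.9 billion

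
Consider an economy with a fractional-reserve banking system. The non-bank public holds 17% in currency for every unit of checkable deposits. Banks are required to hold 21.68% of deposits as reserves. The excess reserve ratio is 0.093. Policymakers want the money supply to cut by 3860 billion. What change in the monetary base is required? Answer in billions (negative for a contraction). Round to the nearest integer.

The money multiplier is m = (1 + c) / (rr + e + c) = (1 + 0.17) / (0.2168 + 0.093 + 0.17) ≈ 2.43852.
ΔMB = ΔM / m = (−3860) / 2.43852 ≈ -1582.9273 billion.

-1583 billion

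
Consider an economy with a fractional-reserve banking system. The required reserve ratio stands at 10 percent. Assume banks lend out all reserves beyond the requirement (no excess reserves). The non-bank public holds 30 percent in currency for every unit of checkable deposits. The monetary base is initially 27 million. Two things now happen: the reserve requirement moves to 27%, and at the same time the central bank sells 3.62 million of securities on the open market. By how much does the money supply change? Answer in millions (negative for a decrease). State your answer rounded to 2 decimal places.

-34.43 million

Before: m₁ = (1 + 0.3) / (0.1 + 0.3) = 3.25, MB₁ = 27, so M₁ = 3.25 × 27 = 87.75 million.
After: m₂ = (1 + 0.3) / (0.27 + 0.3) ≈ 2.28070, MB₂ = 27 − 3.62 = 23.38, so M₂ = 2.28070 × 23.38 ≈ 53.3228 million.
ΔM = M₂ − M₁ = 53.3228 − 87.75 = -34.4272 million.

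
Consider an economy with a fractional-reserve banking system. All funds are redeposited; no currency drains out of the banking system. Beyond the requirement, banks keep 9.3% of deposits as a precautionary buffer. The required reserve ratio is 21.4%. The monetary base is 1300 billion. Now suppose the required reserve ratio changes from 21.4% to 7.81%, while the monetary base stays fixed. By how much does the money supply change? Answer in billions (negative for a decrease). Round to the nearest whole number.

3363 billion

Initially m₁ = 1 / (0.214 + 0.093) ≈ 3.25733, so M₁ = 3.25733 × 1300 = 4234.529 billion.
After the change m₂ = 1 / (0.0781 + 0.093) ≈ 5.84454, so M₂ = 5.84454 × 1300 = 7597.902 billion.
ΔM = M₂ − M₁ = 7597.902 − 4234.529 = 3363.373 billion.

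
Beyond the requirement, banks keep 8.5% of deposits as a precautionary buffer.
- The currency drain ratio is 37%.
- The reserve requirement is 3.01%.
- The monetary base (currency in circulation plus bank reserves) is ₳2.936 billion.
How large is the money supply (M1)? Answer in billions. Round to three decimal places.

₳8.292 billion

The money multiplier is m = (1 + c) / (rr + e + c) = (1 + 0.37) / (0.0301 + 0.085 + 0.37) ≈ 2.82416.
So M = m × MB = 2.82416 × 2.936 ≈ 8.2917 billion.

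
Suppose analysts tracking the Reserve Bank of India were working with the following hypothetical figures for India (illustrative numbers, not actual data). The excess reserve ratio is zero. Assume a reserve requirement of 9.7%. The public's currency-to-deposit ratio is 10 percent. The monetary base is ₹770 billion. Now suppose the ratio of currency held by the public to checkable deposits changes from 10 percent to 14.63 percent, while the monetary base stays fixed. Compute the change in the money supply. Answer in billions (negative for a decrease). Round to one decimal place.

Initially m₁ = (1 + 0.1) / (0.097 + 0.1) ≈ 5.58376, so M₁ = 5.58376 × 770 = 4299.4952 billion.
After the change m₂ = (1 + 0.1463) / (0.097 + 0.1463) ≈ 4.71147, so M₂ = 4.71147 × 770 = 3627.8319 billion.
ΔM = M₂ − M₁ = 3627.8319 − 4299.4952 = -671.6633 billion.

-671.7 billion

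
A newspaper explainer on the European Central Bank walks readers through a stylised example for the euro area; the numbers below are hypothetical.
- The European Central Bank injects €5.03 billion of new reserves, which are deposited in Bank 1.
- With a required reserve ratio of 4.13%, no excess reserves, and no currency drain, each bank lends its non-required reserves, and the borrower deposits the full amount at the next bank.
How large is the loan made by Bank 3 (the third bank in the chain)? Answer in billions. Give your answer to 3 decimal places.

€4.432 billion

Each bank lends a fraction (1 − rr) = 0.9587 of the deposit it receives, so Bank 3 receives 5.03·0.9587^2 and lends 5.03·0.9587^3 ≈ 4.4322 billion.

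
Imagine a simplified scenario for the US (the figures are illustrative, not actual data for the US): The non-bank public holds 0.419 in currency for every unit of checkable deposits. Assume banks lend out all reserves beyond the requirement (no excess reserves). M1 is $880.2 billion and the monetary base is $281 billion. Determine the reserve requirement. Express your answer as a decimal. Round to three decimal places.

Using m = M/MB = 880.2/281 ≈ 3.132384. Since m = (1 + c)/(c + rr + e), the denominator satisfies c + rr + e = (1 + c)/m = (1 + 0.419) / 3.132384 ≈ 0.453010.
With c = 0.419 and e = 0, the reserve requirement is 0.453010 − 0.419 − 0 = 0.03401.

0.034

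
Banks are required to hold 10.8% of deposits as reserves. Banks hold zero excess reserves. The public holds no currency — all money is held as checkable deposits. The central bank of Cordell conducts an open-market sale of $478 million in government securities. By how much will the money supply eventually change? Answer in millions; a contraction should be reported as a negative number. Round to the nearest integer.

-4426 million

The simple money multiplier is m = 1/rr = 1/0.108 ≈ 9.2593.
An open-market sale reduces the monetary base by 478 million, so ΔM = m × ΔMB = 9.2593 × (−478) = -4425.9454 million.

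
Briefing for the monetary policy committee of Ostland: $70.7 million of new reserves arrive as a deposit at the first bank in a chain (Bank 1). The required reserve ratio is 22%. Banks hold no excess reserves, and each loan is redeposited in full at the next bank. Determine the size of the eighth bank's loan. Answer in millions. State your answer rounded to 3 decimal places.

$9.687 million

Each bank lends a fraction (1 − rr) = 0.7800 of the deposit it receives, so Bank 8 receives 70.7·0.7800^7 and lends 70.7·0.7800^8 ≈ 9.6867 million.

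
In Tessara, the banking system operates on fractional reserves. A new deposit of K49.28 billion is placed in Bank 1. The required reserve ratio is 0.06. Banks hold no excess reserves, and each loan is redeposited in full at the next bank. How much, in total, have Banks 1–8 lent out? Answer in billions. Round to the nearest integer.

Bank i lends (1 − rr)^i of the original deposit: Bank 1 lends 49.28·0.9400 = 46.3232, Bank 2 lends 49.28·0.9400² ≈ 43.5438, and so on.
Summing a geometric series: total = 49.28·[0.9400·(1 − 0.9400^8) / (1 − 0.9400)] ≈ 301.4336 billion.

K301 billion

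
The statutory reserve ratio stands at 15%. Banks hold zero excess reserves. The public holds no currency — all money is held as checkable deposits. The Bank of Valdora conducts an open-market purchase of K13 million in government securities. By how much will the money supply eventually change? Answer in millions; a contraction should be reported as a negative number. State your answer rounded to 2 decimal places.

The simple money multiplier is m = 1/rr = 1/0.15 ≈ 6.66667.
An open-market purchase increases the monetary base by 13 million, so ΔM = m × ΔMB = 6.66667 × 13 ≈ 86.6667 million.

K86.67 million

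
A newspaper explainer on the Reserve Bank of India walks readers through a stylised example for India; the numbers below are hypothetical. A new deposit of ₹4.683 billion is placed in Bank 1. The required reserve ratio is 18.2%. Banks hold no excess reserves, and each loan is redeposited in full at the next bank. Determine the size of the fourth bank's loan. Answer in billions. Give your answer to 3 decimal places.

₹2.097 billion

Each bank lends a fraction (1 − rr) = 0.8180 of the deposit it receives, so Bank 4 receives 4.683·0.8180^3 and lends 4.683·0.8180^4 ≈ 2.0967 billion.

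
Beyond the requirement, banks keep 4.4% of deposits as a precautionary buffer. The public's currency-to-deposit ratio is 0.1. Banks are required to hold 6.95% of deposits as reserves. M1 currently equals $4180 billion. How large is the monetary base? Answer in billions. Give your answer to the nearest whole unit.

$811 billion

The money multiplier is m = (1 + c) / (rr + e + c) = (1 + 0.1) / (0.0695 + 0.044 + 0.1) ≈ 5.15222.
MB = M / m = 4180 / 5.15222 ≈ 811.3008 billion.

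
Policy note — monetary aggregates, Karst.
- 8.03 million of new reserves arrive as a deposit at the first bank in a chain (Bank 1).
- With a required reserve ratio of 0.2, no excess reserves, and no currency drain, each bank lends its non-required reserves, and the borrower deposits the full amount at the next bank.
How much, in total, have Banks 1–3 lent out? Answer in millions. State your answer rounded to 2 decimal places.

15.67 million

Bank i lends (1 − rr)^i of the original deposit: Bank 1 lends 8.03·0.8000 = 6.4240, Bank 2 lends 8.03·0.8000² = 5.1392, and so on.
Summing a geometric series: total = 8.03·[0.8000·(1 − 0.8000^3) / (1 − 0.8000)] ≈ 15.6746 million.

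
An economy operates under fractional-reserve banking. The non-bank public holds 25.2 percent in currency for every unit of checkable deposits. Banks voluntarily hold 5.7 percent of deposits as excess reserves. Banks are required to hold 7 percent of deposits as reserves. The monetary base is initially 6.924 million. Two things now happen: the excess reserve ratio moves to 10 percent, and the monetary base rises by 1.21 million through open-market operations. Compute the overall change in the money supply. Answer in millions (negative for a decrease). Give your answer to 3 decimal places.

Before: m₁ = (1 + 0.252) / (0.07 + 0.057 + 0.252) ≈ 3.30343, MB₁ = 6.924, so M₁ = 3.30343 × 6.924 ≈ 22.8729 million.
After: m₂ = (1 + 0.252) / (0.07 + 0.1 + 0.252) ≈ 2.96682, MB₂ = 6.924 + 1.21 = 8.134, so M₂ = 2.96682 × 8.134 ≈ 24.1321 million.
ΔM = M₂ − M₁ = 24.1321 − 22.8729 = 1.2592 million.

1.259 million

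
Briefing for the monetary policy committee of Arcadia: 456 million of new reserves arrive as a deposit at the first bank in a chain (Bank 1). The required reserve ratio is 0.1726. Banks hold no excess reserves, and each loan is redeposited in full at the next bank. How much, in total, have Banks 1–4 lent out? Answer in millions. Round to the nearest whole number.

Bank i lends (1 − rr)^i of the original deposit: Bank 1 lends 456·0.8274 = 377.2944, Bank 2 lends 456·0.8274² ≈ 312.1734, and so on.
Summing a geometric series: total = 456·[0.8274·(1 − 0.8274^4) / (1 − 0.8274)] ≈ 1161.4711 million.

1161 million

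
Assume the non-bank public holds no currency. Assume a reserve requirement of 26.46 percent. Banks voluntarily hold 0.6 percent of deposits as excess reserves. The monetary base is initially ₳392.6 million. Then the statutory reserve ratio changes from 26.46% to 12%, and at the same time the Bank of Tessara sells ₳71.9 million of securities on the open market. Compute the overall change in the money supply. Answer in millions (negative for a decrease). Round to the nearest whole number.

Before: m₁ = 1 / (0.2646 + 0.006) ≈ 3.6955, MB₁ = 392.6, so M₁ = 3.6955 × 392.6 = 1450.8533 million.
After: m₂ = 1 / (0.12 + 0.006) ≈ 7.9365, MB₂ = 392.6 − 71.9 = 320.7, so M₂ = 7.9365 × 320.7 ≈ 2545.2356 million.
ΔM = M₂ − M₁ = 2545.2356 − 1450.8533 = 1094.3823 million.

₳1094 million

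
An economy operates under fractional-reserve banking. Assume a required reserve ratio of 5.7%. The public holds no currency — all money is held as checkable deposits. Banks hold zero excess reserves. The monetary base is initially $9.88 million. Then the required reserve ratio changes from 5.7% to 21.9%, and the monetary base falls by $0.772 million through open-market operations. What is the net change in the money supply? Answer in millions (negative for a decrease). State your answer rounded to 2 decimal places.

Before: m₁ = 1 / (0.057) ≈ 17.5439, MB₁ = 9.88, so M₁ = 17.5439 × 9.88 ≈ 173.3337 million.
After: m₂ = 1 / (0.219) ≈ 4.5662, MB₂ = 9.88 − 0.772 = 9.108, so M₂ = 4.5662 × 9.108 ≈ 41.5889 million.
ΔM = M₂ − M₁ = 41.5889 − 173.3337 = -131.7448 million.

-131.74 million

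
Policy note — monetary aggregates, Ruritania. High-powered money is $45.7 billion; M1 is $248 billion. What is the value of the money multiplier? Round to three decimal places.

The money multiplier is m = M / MB = 248 / 45.7 ≈ 5.42670.

5.427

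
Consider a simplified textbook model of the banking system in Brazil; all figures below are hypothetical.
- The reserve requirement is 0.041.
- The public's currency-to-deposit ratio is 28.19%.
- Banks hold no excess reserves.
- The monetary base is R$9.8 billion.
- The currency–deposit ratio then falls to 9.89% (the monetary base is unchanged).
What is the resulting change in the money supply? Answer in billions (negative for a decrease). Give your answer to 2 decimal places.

R$38.07 billion

Initially m₁ = (1 + 0.2819) / (0.041 + 0.2819) ≈ 3.97, so M₁ = 3.97 × 9.8 = 38.906 billion.
After the change m₂ = (1 + 0.0989) / (0.041 + 0.0989) ≈ 7.8549, so M₂ = 7.8549 × 9.8 ≈ 76.978 billion.
ΔM = M₂ − M₁ = 76.978 − 38.906 = 38.072 billion.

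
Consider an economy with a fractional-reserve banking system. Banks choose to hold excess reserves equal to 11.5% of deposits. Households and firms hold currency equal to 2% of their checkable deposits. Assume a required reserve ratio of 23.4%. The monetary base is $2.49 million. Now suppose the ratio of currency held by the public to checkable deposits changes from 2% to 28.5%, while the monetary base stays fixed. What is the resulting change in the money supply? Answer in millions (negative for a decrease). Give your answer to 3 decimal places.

-1.836 million

Initially m₁ = (1 + 0.02) / (0.234 + 0.115 + 0.02) ≈ 2.76423, so M₁ = 2.76423 × 2.49 ≈ 6.8829 million.
After the change m₂ = (1 + 0.285) / (0.234 + 0.115 + 0.285) ≈ 2.02681, so M₂ = 2.02681 × 2.49 ≈ 5.0468 million.
ΔM = M₂ − M₁ = 5.0468 − 6.8829 = -1.8361 million.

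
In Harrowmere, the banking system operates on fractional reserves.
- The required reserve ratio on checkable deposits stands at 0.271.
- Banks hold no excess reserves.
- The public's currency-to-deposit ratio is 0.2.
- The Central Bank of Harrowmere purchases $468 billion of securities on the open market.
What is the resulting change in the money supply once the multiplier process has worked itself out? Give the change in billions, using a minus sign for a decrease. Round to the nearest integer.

The money multiplier is m = (1 + c) / (rr + c) = (1 + 0.2) / (0.271 + 0.2) ≈ 2.5478.
The purchase adds 468 billion of base, so ΔM = m × ΔMB = 2.5478 × (+468) = 1192.3704 billion.

$1192 billion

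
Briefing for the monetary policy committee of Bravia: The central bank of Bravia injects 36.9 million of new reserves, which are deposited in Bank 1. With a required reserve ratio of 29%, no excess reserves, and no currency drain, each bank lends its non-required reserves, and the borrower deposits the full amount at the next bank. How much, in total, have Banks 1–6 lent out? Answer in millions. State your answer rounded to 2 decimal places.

78.77 million

Bank i lends (1 − rr)^i of the original deposit: Bank 1 lends 36.9·0.7100 = 26.1990, Bank 2 lends 36.9·0.7100² ≈ 18.6013, and so on.
Summing a geometric series: total = 36.9·[0.7100·(1 − 0.7100^6) / (1 − 0.7100)] ≈ 78.7686 million.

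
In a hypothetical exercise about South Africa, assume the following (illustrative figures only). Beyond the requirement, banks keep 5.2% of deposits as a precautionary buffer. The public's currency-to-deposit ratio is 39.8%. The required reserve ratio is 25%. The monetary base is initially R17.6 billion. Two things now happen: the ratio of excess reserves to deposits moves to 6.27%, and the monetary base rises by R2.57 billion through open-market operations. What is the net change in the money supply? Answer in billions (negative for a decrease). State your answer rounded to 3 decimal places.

Before: m₁ = (1 + 0.398) / (0.25 + 0.052 + 0.398) ≈ 1.997143, MB₁ = 17.6, so M₁ = 1.997143 × 17.6 ≈ 35.1497 billion.
After: m₂ = (1 + 0.398) / (0.25 + 0.0627 + 0.398) ≈ 1.967075, MB₂ = 17.6 + 2.57 = 20.17, so M₂ = 1.967075 × 20.17 ≈ 39.6759 billion.
ΔM = M₂ − M₁ = 39.6759 − 35.1497 = 4.5262 billion.

R4.526 billion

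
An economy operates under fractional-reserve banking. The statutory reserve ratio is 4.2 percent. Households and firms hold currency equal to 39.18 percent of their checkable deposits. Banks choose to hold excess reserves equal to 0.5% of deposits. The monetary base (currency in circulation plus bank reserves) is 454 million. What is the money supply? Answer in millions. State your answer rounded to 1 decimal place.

1440.0 million

The money multiplier is m = (1 + c) / (rr + e + c) = (1 + 0.3918) / (0.042 + 0.005 + 0.3918) ≈ 3.17183.
So M = m × MB = 3.17183 × 454 ≈ 1440.0108 million.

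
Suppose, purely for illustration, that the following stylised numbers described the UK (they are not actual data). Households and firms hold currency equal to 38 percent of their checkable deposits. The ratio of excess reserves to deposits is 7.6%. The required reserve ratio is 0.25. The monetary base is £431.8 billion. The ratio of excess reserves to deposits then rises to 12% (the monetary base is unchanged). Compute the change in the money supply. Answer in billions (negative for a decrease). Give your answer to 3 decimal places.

Initially m₁ = (1 + 0.38) / (0.25 + 0.076 + 0.38) ≈ 1.9546742, so M₁ = 1.9546742 × 431.8 ≈ 844.0283 billion.
After the change m₂ = (1 + 0.38) / (0.25 + 0.12 + 0.38) = 1.84, so M₂ = 1.84 × 431.8 = 794.512 billion.
ΔM = M₂ − M₁ = 794.512 − 844.0283 = -49.5163 billion.

-49.516 billion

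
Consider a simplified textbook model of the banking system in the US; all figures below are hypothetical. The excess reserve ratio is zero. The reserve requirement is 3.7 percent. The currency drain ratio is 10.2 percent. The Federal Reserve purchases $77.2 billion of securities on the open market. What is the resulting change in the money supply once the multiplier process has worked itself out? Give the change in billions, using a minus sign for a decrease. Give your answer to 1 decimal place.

$612.0 billion

The money multiplier is m = (1 + c) / (rr + c) = (1 + 0.102) / (0.037 + 0.102) ≈ 7.9281.
The purchase adds 77.2 billion of base, so ΔM = m × ΔMB = 7.9281 × (+77.2) ≈ 612.0493 billion.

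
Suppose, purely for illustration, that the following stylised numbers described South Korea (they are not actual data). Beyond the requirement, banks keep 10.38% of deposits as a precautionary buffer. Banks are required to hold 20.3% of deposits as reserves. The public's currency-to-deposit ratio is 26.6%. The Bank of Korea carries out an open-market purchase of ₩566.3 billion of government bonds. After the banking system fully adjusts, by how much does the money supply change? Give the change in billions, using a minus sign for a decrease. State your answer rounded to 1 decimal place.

The money multiplier is m = (1 + c) / (rr + e + c) = (1 + 0.266) / (0.203 + 0.1038 + 0.266) ≈ 2.21020.
The purchase adds 566.3 billion of base, so ΔM = m × ΔMB = 2.21020 × (+566.3) ≈ 1251.6363 billion.

₩1251.6 billion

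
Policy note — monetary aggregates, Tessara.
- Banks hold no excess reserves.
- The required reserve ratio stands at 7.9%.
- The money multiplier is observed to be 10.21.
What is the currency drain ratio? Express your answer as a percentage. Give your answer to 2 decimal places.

Using m = 10.21. From m = (1 + c)/(c + rr + e), rearranging gives 1 + c = m·(c + rr + e), so c·(1 − m) = m·(rr + e) − 1.
Hence c = [m·(rr + e) − 1]/(1 − m) = [10.21 × (0.079 + 0) − 1] / (1 − 10.21) = 0.021000.

2.10%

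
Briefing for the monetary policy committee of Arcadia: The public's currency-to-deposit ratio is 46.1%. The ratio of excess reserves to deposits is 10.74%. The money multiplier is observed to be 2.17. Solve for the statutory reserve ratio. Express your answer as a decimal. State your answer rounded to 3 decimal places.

0.105

Using m = 2.17. Since m = (1 + c)/(c + rr + e), the denominator satisfies c + rr + e = (1 + c)/m = (1 + 0.461) / 2.17 ≈ 0.673272.
With c = 0.461 and e = 0.1074, the statutory reserve ratio is 0.673272 − 0.461 − 0.1074 = 0.104872.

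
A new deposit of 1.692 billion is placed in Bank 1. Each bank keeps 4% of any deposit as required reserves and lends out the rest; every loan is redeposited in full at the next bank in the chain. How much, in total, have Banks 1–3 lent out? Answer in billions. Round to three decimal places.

Bank i lends (1 − rr)^i of the original deposit: Bank 1 lends 1.692·0.9600 ≈ 1.6243, Bank 2 lends 1.692·0.9600² ≈ 1.5593, and so on.
Summing a geometric series: total = 1.692·[0.9600·(1 − 0.9600^3) / (1 − 0.9600)] ≈ 4.6806 billion.

4.681 billion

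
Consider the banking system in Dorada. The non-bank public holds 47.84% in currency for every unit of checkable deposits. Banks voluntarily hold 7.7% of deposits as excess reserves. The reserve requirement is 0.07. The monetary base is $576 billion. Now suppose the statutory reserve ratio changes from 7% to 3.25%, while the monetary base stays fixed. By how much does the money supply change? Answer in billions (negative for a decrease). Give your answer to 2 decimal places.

Initially m₁ = (1 + 0.4784) / (0.07 + 0.077 + 0.4784) ≈ 2.363927, so M₁ = 2.363927 × 576 ≈ 1361.622 billion.
After the change m₂ = (1 + 0.4784) / (0.0325 + 0.077 + 0.4784) ≈ 2.514713, so M₂ = 2.514713 × 576 ≈ 1448.4747 billion.
ΔM = M₂ − M₁ = 1448.4747 − 1361.622 = 86.8527 billion.

$86.85 billion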